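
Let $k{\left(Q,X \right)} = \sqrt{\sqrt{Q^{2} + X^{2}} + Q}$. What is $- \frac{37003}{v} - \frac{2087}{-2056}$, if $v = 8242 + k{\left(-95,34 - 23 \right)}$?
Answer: $\frac{2087}{2056} - \frac{37003}{8242 + \sqrt{-95 + \sqrt{9146}}} \approx -3.4741$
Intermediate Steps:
$k{\left(Q,X \right)} = \sqrt{Q + \sqrt{Q^{2} + X^{2}}}$
$v = 8242 + \sqrt{-95 + \sqrt{9146}}$ ($v = 8242 + \sqrt{-95 + \sqrt{\left(-95\right)^{2} + \left(34 - 23\right)^{2}}} = 8242 + \sqrt{-95 + \sqrt{9025 + \left(34 - 23\right)^{2}}} = 8242 + \sqrt{-95 + \sqrt{9025 + 11^{2}}} = 8242 + \sqrt{-95 + \sqrt{9025 + 121}} = 8242 + \sqrt{-95 + \sqrt{9146}} \approx 8242.8$)
$- \frac{37003}{v} - \frac{2087}{-2056} = - \frac{37003}{8242 + \sqrt{-95 + \sqrt{9146}}} - \frac{2087}{-2056} = - \frac{37003}{8242 + \sqrt{-95 + \sqrt{9146}}} - - \frac{2087}{2056} = - \frac{37003}{8242 + \sqrt{-95 + \sqrt{9146}}} + \frac{2087}{2056} = \frac{2087}{2056} - \frac{37003}{8242 + \sqrt{-95 + \sqrt{9146}}}$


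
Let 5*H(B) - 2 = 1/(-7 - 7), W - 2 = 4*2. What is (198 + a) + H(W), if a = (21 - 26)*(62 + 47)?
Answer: -24263/70 ≈ -346.61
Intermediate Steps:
a = -545 (a = -5*109 = -545)
W = 10 (W = 2 + 4*2 = 2 + 8 = 10)
H(B) = 27/70 (H(B) = ⅖ + 1/(5*(-7 - 7)) = ⅖ + (⅕)/(-14) = ⅖ + (⅕)*(-1/14) = ⅖ - 1/70 = 27/70)
(198 + a) + H(W) = (198 - 545) + 27/70 = -347 + 27/70 = -24263/70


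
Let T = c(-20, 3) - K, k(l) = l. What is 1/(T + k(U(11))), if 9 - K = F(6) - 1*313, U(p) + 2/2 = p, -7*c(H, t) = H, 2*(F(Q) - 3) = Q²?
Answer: -7/2017 ≈ -0.0034705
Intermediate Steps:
F(Q) = 3 + Q²/2
c(H, t) = -H/7
U(p) = -1 + p
K = 301 (K = 9 - ((3 + (½)*6²) - 1*313) = 9 - ((3 + (½)*36) - 313) = 9 - ((3 + 18) - 313) = 9 - (21 - 313) = 9 - 1*(-292) = 9 + 292 = 301)
T = -2087/7 (T = -⅐*(-20) - 1*301 = 20/7 - 301 = -2087/7 ≈ -298.14)
1/(T + k(U(11))) = 1/(-2087/7 + (-1 + 11)) = 1/(-2087/7 + 10) = 1/(-2017/7) = -7/2017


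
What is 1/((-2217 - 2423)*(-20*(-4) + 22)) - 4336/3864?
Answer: -28502027/25399360 ≈ -1.1222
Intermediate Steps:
1/((-2217 - 2423)*(-20*(-4) + 22)) - 4336/3864 = 1/((-4640)*(80 + 22)) - 4336*1/3864 = -1/4640/102 - 542/483 = -1/4640*1/102 - 542/483 = -1/473280 - 542/483 = -28502027/25399360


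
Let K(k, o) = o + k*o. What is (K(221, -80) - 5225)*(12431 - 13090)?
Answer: 15147115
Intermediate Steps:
(K(221, -80) - 5225)*(12431 - 13090) = (-80*(1 + 221) - 5225)*(12431 - 13090) = (-80*222 - 5225)*(-659) = (-17760 - 5225)*(-659) = -22985*(-659) = 15147115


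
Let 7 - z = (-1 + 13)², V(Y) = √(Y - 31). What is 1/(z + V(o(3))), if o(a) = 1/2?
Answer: -274/37599 - I*√122/37599 ≈ -0.0072874 - 0.00029377*I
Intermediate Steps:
o(a) = ½
V(Y) = √(-31 + Y)
z = -137 (z = 7 - (-1 + 13)² = 7 - 1*12² = 7 - 1*144 = 7 - 144 = -137)
1/(z + V(o(3))) = 1/(-137 + √(-31 + ½)) = 1/(-137 + √(-61/2)) = 1/(-137 + I*√122/2)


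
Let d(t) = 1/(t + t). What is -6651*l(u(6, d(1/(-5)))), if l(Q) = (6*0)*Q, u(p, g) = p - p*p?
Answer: 0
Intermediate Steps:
d(t) = 1/(2*t)
u(p, g) = p - p**2
l(Q) = 0 (l(Q) = 0*Q = 0)
-6651*l(u(6, d(1/(-5)))) = -6651*0 = 0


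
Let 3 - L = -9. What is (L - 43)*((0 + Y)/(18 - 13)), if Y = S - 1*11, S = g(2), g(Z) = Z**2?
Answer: 217/5 ≈ 43.400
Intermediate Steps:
S = 4 (S = 2**2 = 4)
L = 12 (L = 3 - 1*(-9) = 3 + 9 = 12)
Y = -7 (Y = 4 - 1*11 = 4 - 11 = -7)
(L - 43)*((0 + Y)/(18 - 13)) = (12 - 43)*((0 - 7)/(18 - 13)) = -(-217)/5 = -31*(-7/5) = 217/5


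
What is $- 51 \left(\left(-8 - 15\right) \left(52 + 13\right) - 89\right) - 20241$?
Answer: $60543$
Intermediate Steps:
$- 51 \left(\left(-8 - 15\right) \left(52 + 13\right) - 89\right) - 20241 = - 51 \left(\left(-23\right) 65 - 89\right) - 20241 = - 51 \left(-1495 - 89\right) - 20241 = \left(-51\right) \left(-1584\right) - 20241 = 80784 - 20241 = 60543$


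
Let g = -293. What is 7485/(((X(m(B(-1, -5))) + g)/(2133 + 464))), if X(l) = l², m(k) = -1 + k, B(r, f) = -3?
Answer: -19438545/277 ≈ -70175.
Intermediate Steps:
7485/(((X(m(B(-1, -5))) + g)/(2133 + 464))) = 7485/((((-1 - 3)² - 293)/(2133 + 464))) = 7485/((((-4)² - 293)/2597)) = 7485/(((16 - 293)*(1/2597))) = 7485/((-277*1/2597)) = 7485/(-277/2597) = 7485*(-2597/277) = -19438545/277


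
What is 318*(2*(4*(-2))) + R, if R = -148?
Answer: -5236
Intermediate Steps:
318*(2*(4*(-2))) + R = 318*(2*(4*(-2))) - 148 = 318*(2*(-8)) - 148 = 318*(-16) - 148 = -5088 - 148 = -5236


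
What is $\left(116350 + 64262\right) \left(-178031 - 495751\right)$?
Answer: $-121693114584$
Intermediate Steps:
$\left(116350 + 64262\right) \left(-178031 - 495751\right) = 180612 \left(-673782\right) = -121693114584$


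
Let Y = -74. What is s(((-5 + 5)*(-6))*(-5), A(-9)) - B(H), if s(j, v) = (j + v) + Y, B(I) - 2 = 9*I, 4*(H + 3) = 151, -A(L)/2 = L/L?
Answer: -1563/4 ≈ -390.75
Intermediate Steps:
A(L) = -2 (A(L) = -2*L/L = -2*1 = -2)
H = 139/4 (H = -3 + (¼)*151 = -3 + 151/4 = 139/4 ≈ 34.750)
B(I) = 2 + 9*I
s(j, v) = -74 + j + v (s(j, v) = (j + v) - 74 = -74 + j + v)
s(((-5 + 5)*(-6))*(-5), A(-9)) - B(H) = (-74 + ((-5 + 5)*(-6))*(-5) - 2) - (2 + 9*(139/4)) = (-74 + (0*(-6))*(-5) - 2) - (2 + 1251/4) = (-74 + 0*(-5) - 2) - 1*1259/4 = (-74 + 0 - 2) - 1259/4 = -76 - 1259/4 = -1563/4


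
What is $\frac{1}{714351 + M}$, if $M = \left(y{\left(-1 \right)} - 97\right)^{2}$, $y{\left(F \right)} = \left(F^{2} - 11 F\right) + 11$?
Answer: $\frac{1}{719827} \approx 1.3892 \cdot 10^{-6}$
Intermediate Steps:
$y{\left(F \right)} = 11 + F^{2} - 11 F$
$M = 5476$ ($M = \left(\left(11 + \left(-1\right)^{2} - -11\right) - 97\right)^{2} = \left(\left(11 + 1 + 11\right) - 97\right)^{2} = \left(23 - 97\right)^{2} = \left(-74\right)^{2} = 5476$)
$\frac{1}{714351 + M} = \frac{1}{714351 + 5476} = \frac{1}{719827}$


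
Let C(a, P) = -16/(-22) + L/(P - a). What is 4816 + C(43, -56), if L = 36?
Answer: 52980/11 ≈ 4816.4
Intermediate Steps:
C(a, P) = 8/11 + 36/(P - a) (C(a, P) = -16/(-22) + 36/(P - a) = -16*(-1/22) + 36/(P - a) = 8/11 + 36/(P - a))
4816 + C(43, -56) = 4816 + 4*(99 - 2*43 + 2*(-56))/(11*(-56 - 1*43)) = 4816 + 4*(99 - 86 - 112)/(11*(-56 - 43)) = 4816 + (4/11)*(-99)/(-99) = 4816 + (4/11)*(-1/99)*(-99) = 4816 + 4/11 = 52980/11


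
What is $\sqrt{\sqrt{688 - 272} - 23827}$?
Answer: $\sqrt{-23827 + 4 \sqrt{26}} \approx 154.29 i$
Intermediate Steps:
$\sqrt{\sqrt{688 - 272} - 23827} = \sqrt{\sqrt{416} - 23827} = \sqrt{4 \sqrt{26} - 23827} = \sqrt{-23827 + 4 \sqrt{26}}$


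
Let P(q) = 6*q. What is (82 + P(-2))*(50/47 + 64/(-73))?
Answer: 44940/3431 ≈ 13.098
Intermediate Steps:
(82 + P(-2))*(50/47 + 64/(-73)) = (82 + 6*(-2))*(50/47 + 64/(-73)) = (82 - 12)*(50*(1/47) + 64*(-1/73)) = 70*(50/47 - 64/73) = 70*(642/3431) = 44940/3431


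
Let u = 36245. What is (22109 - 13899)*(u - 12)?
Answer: 297472930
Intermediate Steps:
(22109 - 13899)*(u - 12) = (22109 - 13899)*(36245 - 12) = 8210*36233 = 297472930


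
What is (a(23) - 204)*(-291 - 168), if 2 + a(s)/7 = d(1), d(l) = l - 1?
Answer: 100062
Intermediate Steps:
d(l) = -1 + l
a(s) = -14 (a(s) = -14 + 7*(-1 + 1) = -14 + 7*0 = -14 + 0 = -14)
(a(23) - 204)*(-291 - 168) = (-14 - 204)*(-291 - 168) = -218*(-459) = 100062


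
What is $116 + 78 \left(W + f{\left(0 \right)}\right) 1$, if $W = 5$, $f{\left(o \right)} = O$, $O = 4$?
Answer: $818$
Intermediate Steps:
$f{\left(o \right)} = 4$
$116 + 78 \left(W + f{\left(0 \right)}\right) 1 = 116 + 78 \left(5 + 4\right) 1 = 116 + 78 \cdot 9 \cdot 1 = 116 + 78 \cdot 9 = 116 + 702 = 818$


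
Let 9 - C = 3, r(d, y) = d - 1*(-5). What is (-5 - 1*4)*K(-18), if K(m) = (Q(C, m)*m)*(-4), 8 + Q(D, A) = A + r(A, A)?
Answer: 25272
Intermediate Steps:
r(d, y) = 5 + d (r(d, y) = d + 5 = 5 + d)
C = 6 (C = 9 - 1*3 = 9 - 3 = 6)
Q(D, A) = -3 + 2*A (Q(D, A) = -8 + (A + (5 + A)) = -8 + (5 + 2*A) = -3 + 2*A)
K(m) = -4*m*(-3 + 2*m) (K(m) = ((-3 + 2*m)*m)*(-4) = (m*(-3 + 2*m))*(-4) = -4*m*(-3 + 2*m))
(-5 - 1*4)*K(-18) = (-5 - 1*4)*(4*(-18)*(3 - 2*(-18))) = (-5 - 4)*(4*(-18)*(3 + 36)) = -36*(-18)*39 = -9*(-2808) = 25272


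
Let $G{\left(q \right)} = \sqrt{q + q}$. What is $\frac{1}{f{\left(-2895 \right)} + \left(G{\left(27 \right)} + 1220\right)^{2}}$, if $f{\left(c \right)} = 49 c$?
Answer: $\frac{1346599}{1813007372401} - \frac{7320 \sqrt{6}}{1813007372401} \approx 7.3285 \cdot 10^{-7}$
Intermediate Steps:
$G{\left(q \right)} = \sqrt{2} \sqrt{q}$ ($G{\left(q \right)} = \sqrt{2 q} = \sqrt{2} \sqrt{q}$)
$\frac{1}{f{\left(-2895 \right)} + \left(G{\left(27 \right)} + 1220\right)^{2}} = \frac{1}{49 \left(-2895\right) + \left(\sqrt{2} \sqrt{27} + 1220\right)^{2}} = \frac{1}{-141855 + \left(\sqrt{2} \cdot 3 \sqrt{3} + 1220\right)^{2}} = \frac{1}{-141855 + \left(3 \sqrt{6} + 1220\right)^{2}} = \frac{1}{-141855 + \left(1220 + 3 \sqrt{6}\right)^{2}}$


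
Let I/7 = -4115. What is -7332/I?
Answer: 7332/28805 ≈ 0.25454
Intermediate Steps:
I = -28805 (I = 7*(-4115) = -28805)
-7332/I = -7332/(-28805) = -7332*(-1/28805) = 7332/28805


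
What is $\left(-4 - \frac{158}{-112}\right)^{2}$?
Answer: $\frac{21025}{3136} \approx 6.7044$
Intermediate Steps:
$\left(-4 - \frac{158}{-112}\right)^{2} = \left(-4 - - \frac{79}{56}\right)^{2} = \left(-4 + \frac{79}{56}\right)^{2} = \left(- \frac{145}{56}\right)^{2} = \frac{21025}{3136}$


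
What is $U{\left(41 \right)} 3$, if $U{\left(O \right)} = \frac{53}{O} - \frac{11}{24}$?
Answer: $\frac{821}{328} \approx 2.503$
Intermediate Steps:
$U{\left(O \right)} = - \frac{11}{24} + \frac{53}{O}$ ($U{\left(O \right)} = \frac{53}{O} - \frac{11}{24} = - \frac{11}{24} + \frac{53}{O}$)
$U{\left(41 \right)} 3 = \left(- \frac{11}{24} + \frac{53}{41}\right) 3 = \frac{821}{984} \cdot 3 = \frac{821}{328}$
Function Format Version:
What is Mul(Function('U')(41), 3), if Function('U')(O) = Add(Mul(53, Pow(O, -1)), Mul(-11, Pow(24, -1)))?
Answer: Rational(821, 328) ≈ 2.5030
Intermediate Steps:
Function('U')(O) = Add(Rational(-11, 24), Mul(53, Pow(O, -1))) (Function('U')(O) = Add(Mul(53, Pow(O, -1)), Mul(-11, Rational(1, 24))) = Add(Mul(53, Pow(O, -1)), Rational(-11, 24)) = Add(Rational(-11, 24), Mul(53, Pow(O, -1))))
Mul(Function('U')(41), 3) = Mul(Add(Rational(-11, 24), Mul(53, Pow(41, -1))), 3) = Mul(Add(Rational(-11, 24), Mul(53, Rational(1, 41))), 3) = Mul(Add(Rational(-11, 24), Rational(53, 41)), 3) = Mul(Rational(821, 984), 3) = Rational(821, 328)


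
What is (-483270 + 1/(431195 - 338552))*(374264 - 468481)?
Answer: 4218244198672153/92643 ≈ 4.5532e+10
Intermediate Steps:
(-483270 + 1/(431195 - 338552))*(374264 - 468481) = (-483270 + 1/92643)*(-94217) = -44771582609/92643*(-94217) = 4218244198672153/92643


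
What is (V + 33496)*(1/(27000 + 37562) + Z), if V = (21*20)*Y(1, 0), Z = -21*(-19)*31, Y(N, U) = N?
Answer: 13542105613082/32281 ≈ 4.1951e+8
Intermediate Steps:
Z = 12369 (Z = 399*31 = 12369)
V = 420 (V = (21*20)*1 = 420*1 = 420)
(V + 33496)*(1/(27000 + 37562) + Z) = (420 + 33496)*(1/(27000 + 37562) + 12369) = 33916*(1/64562 + 12369) = 33916*(798567379/64562) = 13542105613082/32281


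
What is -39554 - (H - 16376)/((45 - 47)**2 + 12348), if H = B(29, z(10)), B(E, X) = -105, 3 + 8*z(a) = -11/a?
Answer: -488554527/12352 ≈ -39553.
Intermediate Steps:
z(a) = -3/8 - 11/(8*a) (z(a) = -3/8 + (-11/a)/8 = -3/8 - 11/(8*a))
H = -105
-39554 - (H - 16376)/((45 - 47)**2 + 12348) = -39554 - (-105 - 16376)/((45 - 47)**2 + 12348) = -39554 - (-16481)/((-2)**2 + 12348) = -39554 - (-16481)/(4 + 12348) = -39554 - (-16481)/12352 = -39554 - 1*(-16481/12352) = -39554 + 16481/12352 = -488554527/12352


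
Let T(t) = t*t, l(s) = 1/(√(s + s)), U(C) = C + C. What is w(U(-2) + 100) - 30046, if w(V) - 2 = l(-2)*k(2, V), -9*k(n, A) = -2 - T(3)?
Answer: -30044 - 11*I/18 ≈ -30044.0 - 0.61111*I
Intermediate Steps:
U(C) = 2*C
l(s) = √2/(2*√s) (l(s) = 1/(√(2*s)) = 1/(√2*√s) = √2/(2*√s))
T(t) = t²
k(n, A) = 11/9 (k(n, A) = -(-2 - 1*3²)/9 = -(-2 - 1*9)/9 = -(-2 - 9)/9 = -⅑*(-11) = 11/9)
w(V) = 2 - 11*I/18 (w(V) = 2 + (√2/(2*√(-2)))*(11/9) = 2 + (√2*(-I*√2/2)/2)*(11/9) = 2 - I/2*(11/9) = 2 - 11*I/18)
w(U(-2) + 100) - 30046 = (2 - 11*I/18) - 30046 = -30044 - 11*I/18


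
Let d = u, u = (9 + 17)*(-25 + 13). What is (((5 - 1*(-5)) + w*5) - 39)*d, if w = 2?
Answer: 5928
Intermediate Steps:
u = -312 (u = 26*(-12) = -312)
d = -312
(((5 - 1*(-5)) + w*5) - 39)*d = (((5 - 1*(-5)) + 2*5) - 39)*(-312) = (((5 + 5) + 10) - 39)*(-312) = ((10 + 10) - 39)*(-312) = (20 - 39)*(-312) = -19*(-312) = 5928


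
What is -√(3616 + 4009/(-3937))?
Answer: -√56032104471/3937 ≈ -60.125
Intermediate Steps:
-√(3616 + 4009/(-3937)) = -√(3616 + 4009*(-1/3937)) = -√(3616 - 4009/3937) = -√(14232183/3937) = -√56032104471/3937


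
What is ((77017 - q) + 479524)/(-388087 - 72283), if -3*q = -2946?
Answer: -555559/460370 ≈ -1.2068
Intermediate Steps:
q = 982 (q = -⅓*(-2946) = 982)
((77017 - q) + 479524)/(-388087 - 72283) = ((77017 - 1*982) + 479524)/(-388087 - 72283) = ((77017 - 982) + 479524)/(-460370) = (76035 + 479524)*(-1/460370) = 555559*(-1/460370) = -555559/460370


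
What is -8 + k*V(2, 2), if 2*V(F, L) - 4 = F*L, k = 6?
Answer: 16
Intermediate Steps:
V(F, L) = 2 + F*L/2 (V(F, L) = 2 + (F*L)/2 = 2 + F*L/2)
-8 + k*V(2, 2) = -8 + 6*(2 + (½)*2*2) = -8 + 6*(2 + 2) = -8 + 6*4 = -8 + 24 = 16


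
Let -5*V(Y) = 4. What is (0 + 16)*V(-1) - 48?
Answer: -304/5 ≈ -60.800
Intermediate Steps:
V(Y) = -⅘ (V(Y) = -⅕*4 = -⅘)
(0 + 16)*V(-1) - 48 = (0 + 16)*(-⅘) - 48 = 16*(-⅘) - 48 = -64/5 - 48 = -304/5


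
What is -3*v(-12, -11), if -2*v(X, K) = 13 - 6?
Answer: 21/2 ≈ 10.500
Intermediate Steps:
v(X, K) = -7/2 (v(X, K) = -(13 - 6)/2 = -½*7 = -7/2)
-3*v(-12, -11) = -3*(-7/2) = 21/2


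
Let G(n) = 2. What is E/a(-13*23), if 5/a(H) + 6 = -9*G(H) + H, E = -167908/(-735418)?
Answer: -27117142/1838545 ≈ -14.749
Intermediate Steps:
E = 83954/367709 (E = -167908*(-1/735418) = 83954/367709 ≈ 0.22832)
a(H) = 5/(-24 + H) (a(H) = 5/(-6 + (-9*2 + H)) = 5/(-6 + (-18 + H)) = 5/(-24 + H))
E/a(-13*23) = 83954/(367709*((5/(-24 - 13*23)))) = 83954/(367709*((5/(-24 - 299)))) = 83954/(367709*((5/(-323)))) = 83954/(367709*((5*(-1/323)))) = 83954/(367709*(-5/323)) = (83954/367709)*(-323/5) = -27117142/1838545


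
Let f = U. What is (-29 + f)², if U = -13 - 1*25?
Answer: 4489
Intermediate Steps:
U = -38 (U = -13 - 25 = -38)
f = -38
(-29 + f)² = (-29 - 38)² = (-67)² = 4489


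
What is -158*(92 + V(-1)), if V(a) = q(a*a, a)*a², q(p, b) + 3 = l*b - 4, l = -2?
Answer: -13746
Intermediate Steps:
q(p, b) = -7 - 2*b (q(p, b) = -3 + (-2*b - 4) = -3 + (-4 - 2*b) = -7 - 2*b)
V(a) = a²*(-7 - 2*a) (V(a) = (-7 - 2*a)*a² = a²*(-7 - 2*a))
-158*(92 + V(-1)) = -158*(92 + (-1)²*(-7 - 2*(-1))) = -158*(92 + 1*(-7 + 2)) = -158*(92 + 1*(-5)) = -158*(92 - 5) = -158*87 = -13746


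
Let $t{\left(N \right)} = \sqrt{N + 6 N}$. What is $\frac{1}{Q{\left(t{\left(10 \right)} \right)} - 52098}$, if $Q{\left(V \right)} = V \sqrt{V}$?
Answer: $- \frac{17675559395649}{920861293394478727} - \frac{678550401 \cdot 70^{\frac{3}{4}}}{1841722586788957454} - \frac{911715 \sqrt{70}}{1841722586788957454} - \frac{1225 \sqrt[4]{70}}{1841722586788957454} \approx -1.9204 \cdot 10^{-5}$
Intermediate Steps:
$t{\left(N \right)} = \sqrt{7} \sqrt{N}$ ($t{\left(N \right)} = \sqrt{7 N} = \sqrt{7} \sqrt{N}$)
$Q{\left(V \right)} = V^{\frac{3}{2}}$
$\frac{1}{Q{\left(t{\left(10 \right)} \right)} - 52098} = \frac{1}{\left(\sqrt{7} \sqrt{10}\right)^{\frac{3}{2}} - 52098} = \frac{1}{\left(\sqrt{70}\right)^{\frac{3}{2}} - 52098} = \frac{1}{70^{\frac{3}{4}} - 52098} = \frac{1}{-52098 + 70^{\frac{3}{4}}}$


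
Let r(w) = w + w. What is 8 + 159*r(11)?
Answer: 3506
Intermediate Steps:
r(w) = 2*w
8 + 159*r(11) = 8 + 159*(2*11) = 8 + 159*22 = 8 + 3498 = 3506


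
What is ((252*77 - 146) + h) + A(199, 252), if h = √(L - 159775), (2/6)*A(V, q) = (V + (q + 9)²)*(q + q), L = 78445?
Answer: 103319098 + I*√81330 ≈ 1.0332e+8 + 285.18*I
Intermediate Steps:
A(V, q) = 6*q*(V + (9 + q)²) (A(V, q) = 3*((V + (q + 9)²)*(q + q)) = 3*((V + (9 + q)²)*(2*q)) = 3*(2*q*(V + (9 + q)²)) = 6*q*(V + (9 + q)²))
h = I*√81330 (h = √(78445 - 159775) = √(-81330) = I*√81330 ≈ 285.18*I)
((252*77 - 146) + h) + A(199, 252) = ((252*77 - 146) + I*√81330) + 6*252*(199 + (9 + 252)²) = ((19404 - 146) + I*√81330) + 6*252*(199 + 261²) = (19258 + I*√81330) + 6*252*(199 + 68121) = (19258 + I*√81330) + 6*252*68320 = (19258 + I*√81330) + 103299840 = 103319098 + I*√81330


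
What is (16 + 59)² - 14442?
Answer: -8817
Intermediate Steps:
(16 + 59)² - 14442 = 75² - 14442 = 5625 - 14442 = -8817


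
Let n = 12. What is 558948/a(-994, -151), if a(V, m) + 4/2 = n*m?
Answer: -279474/907 ≈ -308.13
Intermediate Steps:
a(V, m) = -2 + 12*m
558948/a(-994, -151) = 558948/(-2 + 12*(-151)) = 558948/(-2 - 1812) = 558948/(-1814) = 558948*(-1/1814) = -279474/907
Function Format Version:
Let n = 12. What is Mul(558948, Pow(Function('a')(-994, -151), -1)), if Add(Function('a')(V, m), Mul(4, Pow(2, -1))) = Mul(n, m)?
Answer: Rational(-279474, 907) ≈ -308.13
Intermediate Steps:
Function('a')(V, m) = Add(-2, Mul(12, m))
Mul(558948, Pow(Function('a')(-994, -151), -1)) = Mul(558948, Pow(Add(-2, Mul(12, -151)), -1)) = Mul(558948, Pow(Add(-2, -1812), -1)) = Mul(558948, Pow(-1814, -1)) = Mul(558948, Rational(-1, 1814)) = Rational(-279474, 907)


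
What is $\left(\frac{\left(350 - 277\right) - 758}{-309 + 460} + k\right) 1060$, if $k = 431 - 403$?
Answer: $\frac{3755580}{151} \approx 24871.0$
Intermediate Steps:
$k = 28$
$\left(\frac{\left(350 - 277\right) - 758}{-309 + 460} + k\right) 1060 = \left(\frac{\left(350 - 277\right) - 758}{-309 + 460} + 28\right) 1060 = \left(\frac{\left(350 - 277\right) - 758}{151} + 28\right) 1060 = \left(\left(73 - 758\right) \frac{1}{151} + 28\right) 1060 = \left(\left(-685\right) \frac{1}{151} + 28\right) 1060 = \left(- \frac{685}{151} + 28\right) 1060 = \frac{3543}{151} \cdot 1060 = \frac{3755580}{151}$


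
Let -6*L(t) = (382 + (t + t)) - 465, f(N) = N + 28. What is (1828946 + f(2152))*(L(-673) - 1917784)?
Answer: -10533804094825/3 ≈ -3.5113e+12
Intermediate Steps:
f(N) = 28 + N
L(t) = 83/6 - t/3 (L(t) = -((382 + (t + t)) - 465)/6 = -((382 + 2*t) - 465)/6 = -(-83 + 2*t)/6 = 83/6 - t/3)
(1828946 + f(2152))*(L(-673) - 1917784) = (1828946 + (28 + 2152))*((83/6 - ⅓*(-673)) - 1917784) = (1828946 + 2180)*((83/6 + 673/3) - 1917784) = 1831126*(1429/6 - 1917784) = 1831126*(-11505275/6) = -10533804094825/3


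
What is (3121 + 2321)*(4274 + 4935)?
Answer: 50115378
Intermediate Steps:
(3121 + 2321)*(4274 + 4935) = 5442*9209 = 50115378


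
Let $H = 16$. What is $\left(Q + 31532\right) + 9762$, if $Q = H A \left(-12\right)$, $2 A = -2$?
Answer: $41486$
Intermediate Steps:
$A = -1$ ($A = \frac{1}{2} \left(-2\right) = -1$)
$Q = 192$ ($Q = 16 \left(-1\right) \left(-12\right) = \left(-16\right) \left(-12\right) = 192$)
$\left(Q + 31532\right) + 9762 = \left(192 + 31532\right) + 9762 = 31724 + 9762 = 41486$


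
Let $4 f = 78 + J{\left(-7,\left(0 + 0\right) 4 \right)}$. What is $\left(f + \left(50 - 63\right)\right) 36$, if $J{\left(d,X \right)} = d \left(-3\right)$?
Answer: $423$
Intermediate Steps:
$J{\left(d,X \right)} = - 3 d$
$f = \frac{99}{4}$ ($f = \frac{78 - -21}{4} = \frac{78 + 21}{4} = \frac{1}{4} \cdot 99 = \frac{99}{4} \approx 24.75$)
$\left(f + \left(50 - 63\right)\right) 36 = \left(\frac{99}{4} + \left(50 - 63\right)\right) 36 = \left(\frac{99}{4} - 13\right) 36 = \frac{47}{4} \cdot 36 = 423$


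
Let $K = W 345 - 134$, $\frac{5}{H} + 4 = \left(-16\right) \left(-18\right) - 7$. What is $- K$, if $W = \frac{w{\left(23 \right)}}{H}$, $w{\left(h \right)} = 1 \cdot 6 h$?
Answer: $-2637460$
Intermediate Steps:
$w{\left(h \right)} = 6 h$
$H = \frac{5}{277}$ ($H = \frac{5}{-4 - -281} = \frac{5}{-4 + \left(288 - 7\right)} = \frac{5}{-4 + 281} = \frac{5}{277} \approx 0.018051$)
$W = \frac{38226}{5}$ ($W = \frac{6 \cdot 23}{\frac{5}{277}} = 138 \cdot \frac{277}{5} = \frac{38226}{5} \approx 7645.2$)
$K = 2637460$ ($K = \frac{38226}{5} \cdot 345 - 134 = 2637594 - 134 = 2637460$)
$- K = \left(-1\right) 2637460 = -2637460$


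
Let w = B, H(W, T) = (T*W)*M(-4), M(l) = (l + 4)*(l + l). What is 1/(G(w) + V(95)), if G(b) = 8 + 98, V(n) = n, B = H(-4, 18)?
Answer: 1/201 ≈ 0.0049751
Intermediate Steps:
M(l) = 2*l*(4 + l) (M(l) = (4 + l)*(2*l) = 2*l*(4 + l))
H(W, T) = 0 (H(W, T) = (T*W)*(2*(-4)*(4 - 4)) = (T*W)*(2*(-4)*0) = (T*W)*0 = 0)
B = 0
w = 0
G(b) = 106
1/(G(w) + V(95)) = 1/(106 + 95) = 1/201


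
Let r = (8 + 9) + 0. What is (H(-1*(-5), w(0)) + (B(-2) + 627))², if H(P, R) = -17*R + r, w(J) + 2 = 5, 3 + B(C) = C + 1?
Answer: 346921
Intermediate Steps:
B(C) = -2 + C (B(C) = -3 + (C + 1) = -3 + (1 + C) = -2 + C)
w(J) = 3 (w(J) = -2 + 5 = 3)
r = 17 (r = 17 + 0 = 17)
H(P, R) = 17 - 17*R (H(P, R) = -17*R + 17 = 17 - 17*R)
(H(-1*(-5), w(0)) + (B(-2) + 627))² = ((17 - 17*3) + ((-2 - 2) + 627))² = ((17 - 51) + (-4 + 627))² = (-34 + 623)² = 589² = 346921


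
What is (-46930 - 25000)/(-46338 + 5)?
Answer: 71930/46333 ≈ 1.5525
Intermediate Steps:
(-46930 - 25000)/(-46338 + 5) = -71930/(-46333) = -71930*(-1/46333) = 71930/46333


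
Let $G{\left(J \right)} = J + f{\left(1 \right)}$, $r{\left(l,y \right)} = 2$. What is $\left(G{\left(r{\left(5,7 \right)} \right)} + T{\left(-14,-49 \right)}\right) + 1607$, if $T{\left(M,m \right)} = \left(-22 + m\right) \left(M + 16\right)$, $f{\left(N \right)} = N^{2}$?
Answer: $1468$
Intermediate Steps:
$T{\left(M,m \right)} = \left(-22 + m\right) \left(16 + M\right)$
$G{\left(J \right)} = 1 + J$ ($G{\left(J \right)} = J + 1^{2} = J + 1 = 1 + J$)
$\left(G{\left(r{\left(5,7 \right)} \right)} + T{\left(-14,-49 \right)}\right) + 1607 = \left(\left(1 + 2\right) - 142\right) + 1607 = \left(3 + \left(-352 + 308 - 784 + 686\right)\right) + 1607 = \left(3 - 142\right) + 1607 = -139 + 1607 = 1468$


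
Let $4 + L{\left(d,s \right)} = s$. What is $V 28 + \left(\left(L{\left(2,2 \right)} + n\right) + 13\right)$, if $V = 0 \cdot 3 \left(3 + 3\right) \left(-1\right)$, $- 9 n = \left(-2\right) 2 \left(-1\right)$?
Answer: $\frac{95}{9} \approx 10.556$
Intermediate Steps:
$L{\left(d,s \right)} = -4 + s$
$n = - \frac{4}{9}$ ($n = - \frac{\left(-2\right) 2 \left(-1\right)}{9} = - \frac{\left(-4\right) \left(-1\right)}{9} = \left(- \frac{1}{9}\right) 4 = - \frac{4}{9} \approx -0.44444$)
$V = 0$ ($V = 0 \cdot 3 \cdot 6 \left(-1\right) = 0 \cdot 18 \left(-1\right) = 0 \left(-1\right) = 0$)
$V 28 + \left(\left(L{\left(2,2 \right)} + n\right) + 13\right) = 0 \cdot 28 + \left(\left(\left(-4 + 2\right) - \frac{4}{9}\right) + 13\right) = 0 + \left(\left(-2 - \frac{4}{9}\right) + 13\right) = 0 + \left(- \frac{22}{9} + 13\right) = 0 + \frac{95}{9} = \frac{95}{9}$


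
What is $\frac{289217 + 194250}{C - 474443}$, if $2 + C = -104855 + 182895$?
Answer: $- \frac{483467}{396405} \approx -1.2196$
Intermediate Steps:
$C = 78038$ ($C = -2 + \left(-104855 + 182895\right) = -2 + 78040 = 78038$)
$\frac{289217 + 194250}{C - 474443} = \frac{289217 + 194250}{78038 - 474443} = \frac{483467}{-396405} = 483467 \left(- \frac{1}{396405}\right) = - \frac{483467}{396405}$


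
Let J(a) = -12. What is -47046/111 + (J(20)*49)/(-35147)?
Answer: -78736214/185777 ≈ -423.82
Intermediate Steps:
-47046/111 + (J(20)*49)/(-35147) = -47046/111 - 12*49/(-35147) = -47046*1/111 - 588*(-1/35147) = -15682/37 + 84/5021 = -78736214/185777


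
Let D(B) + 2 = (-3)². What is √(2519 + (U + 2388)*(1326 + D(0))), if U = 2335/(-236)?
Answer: 9*√545362547/118 ≈ 1781.2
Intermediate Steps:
U = -2335/236 (U = 2335*(-1/236) = -2335/236 ≈ -9.8941)
D(B) = 7 (D(B) = -2 + (-3)² = -2 + 9 = 7)
√(2519 + (U + 2388)*(1326 + D(0))) = √(2519 + (-2335/236 + 2388)*(1326 + 7)) = √(2519 + (561233/236)*1333) = √(2519 + 748123589/236) = √(748718073/236) = 9*√545362547/118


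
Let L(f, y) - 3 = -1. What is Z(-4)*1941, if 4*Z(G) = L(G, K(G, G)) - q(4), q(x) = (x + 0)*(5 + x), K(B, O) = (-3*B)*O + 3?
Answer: -32997/2 ≈ -16499.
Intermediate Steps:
K(B, O) = 3 - 3*B*O (K(B, O) = -3*B*O + 3 = 3 - 3*B*O)
q(x) = x*(5 + x)
L(f, y) = 2 (L(f, y) = 3 - 1 = 2)
Z(G) = -17/2 (Z(G) = (2 - 4*(5 + 4))/4 = (2 - 4*9)/4 = (2 - 1*36)/4 = (2 - 36)/4 = (¼)*(-34) = -17/2)
Z(-4)*1941 = -17/2*1941 = -32997/2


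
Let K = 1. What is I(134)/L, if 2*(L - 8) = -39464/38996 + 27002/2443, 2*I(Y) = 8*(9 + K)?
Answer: 476336140/155052193 ≈ 3.0721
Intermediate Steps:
I(Y) = 40 (I(Y) = (8*(9 + 1))/2 = (8*10)/2 = (½)*80 = 40)
L = 310104386/23816807 (L = 8 + (-39464/38996 + 27002/2443)/2 = 8 + (-39464*1/38996 + 27002*(1/2443))/2 = 8 + (-9866/9749 + 27002/2443)/2 = 8 + (½)*(239139860/23816807) = 8 + 119569930/23816807 = 310104386/23816807 ≈ 13.020)
I(134)/L = 40/(310104386/23816807) = 40*(23816807/310104386) = 476336140/155052193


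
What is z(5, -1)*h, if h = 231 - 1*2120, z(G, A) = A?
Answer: 1889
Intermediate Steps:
h = -1889 (h = 231 - 2120 = -1889)
z(5, -1)*h = -1*(-1889) = 1889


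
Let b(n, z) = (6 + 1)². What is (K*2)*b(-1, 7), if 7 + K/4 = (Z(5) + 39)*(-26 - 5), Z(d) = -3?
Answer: -440216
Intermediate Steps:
b(n, z) = 49 (b(n, z) = 7² = 49)
K = -4492 (K = -28 + 4*((-3 + 39)*(-26 - 5)) = -28 + 4*(36*(-31)) = -28 + 4*(-1116) = -28 - 4464 = -4492)
(K*2)*b(-1, 7) = -4492*2*49 = -8984*49 = -440216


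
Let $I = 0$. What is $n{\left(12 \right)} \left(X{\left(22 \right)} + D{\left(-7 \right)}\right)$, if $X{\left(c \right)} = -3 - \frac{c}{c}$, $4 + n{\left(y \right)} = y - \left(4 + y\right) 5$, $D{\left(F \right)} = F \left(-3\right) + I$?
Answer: $-1224$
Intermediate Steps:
$D{\left(F \right)} = - 3 F$ ($D{\left(F \right)} = F \left(-3\right) + 0 = - 3 F + 0 = - 3 F$)
$n{\left(y \right)} = -24 - 4 y$ ($n{\left(y \right)} = -4 + \left(y - \left(4 + y\right) 5\right) = -4 - \left(20 + 4 y\right) = -24 - 4 y$)
$X{\left(c \right)} = -4$ ($X{\left(c \right)} = -3 - 1 = -4$)
$n{\left(12 \right)} \left(X{\left(22 \right)} + D{\left(-7 \right)}\right) = \left(-24 - 48\right) \left(-4 - -21\right) = \left(-24 - 48\right) \left(-4 + 21\right) = \left(-72\right) 17 = -1224$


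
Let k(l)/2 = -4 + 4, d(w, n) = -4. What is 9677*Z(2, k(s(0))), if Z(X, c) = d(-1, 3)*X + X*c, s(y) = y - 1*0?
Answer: -77416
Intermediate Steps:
s(y) = y (s(y) = y + 0 = y)
k(l) = 0 (k(l) = 2*(-4 + 4) = 2*0 = 0)
Z(X, c) = -4*X + X*c
9677*Z(2, k(s(0))) = 9677*(2*(-4 + 0)) = 9677*(2*(-4)) = 9677*(-8) = -77416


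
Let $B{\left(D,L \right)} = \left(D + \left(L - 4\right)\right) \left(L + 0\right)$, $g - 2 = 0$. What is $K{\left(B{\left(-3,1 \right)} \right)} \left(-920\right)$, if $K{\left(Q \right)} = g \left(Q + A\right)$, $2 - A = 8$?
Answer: $22080$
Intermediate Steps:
$A = -6$ ($A = 2 - 8 = -6$)
$g = 2$ ($g = 2 + 0 = 2$)
$B{\left(D,L \right)} = L \left(-4 + D + L\right)$ ($B{\left(D,L \right)} = \left(D + \left(-4 + L\right)\right) L = \left(-4 + D + L\right) L = L \left(-4 + D + L\right)$)
$K{\left(Q \right)} = -12 + 2 Q$ ($K{\left(Q \right)} = 2 \left(Q - 6\right) = 2 \left(-6 + Q\right) = -12 + 2 Q$)
$K{\left(B{\left(-3,1 \right)} \right)} \left(-920\right) = \left(-12 + 2 \cdot 1 \left(-4 - 3 + 1\right)\right) \left(-920\right) = \left(-12 + 2 \cdot 1 \left(-6\right)\right) \left(-920\right) = \left(-12 + 2 \left(-6\right)\right) \left(-920\right) = \left(-12 - 12\right) \left(-920\right) = \left(-24\right) \left(-920\right) = 22080$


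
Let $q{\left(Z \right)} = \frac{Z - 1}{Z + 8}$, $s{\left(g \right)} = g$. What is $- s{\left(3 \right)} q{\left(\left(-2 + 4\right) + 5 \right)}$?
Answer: $- \frac{6}{5} \approx -1.2$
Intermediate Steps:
$q{\left(Z \right)} = \frac{-1 + Z}{8 + Z}$
$- s{\left(3 \right)} q{\left(\left(-2 + 4\right) + 5 \right)} = - 3 \frac{-1 + \left(\left(-2 + 4\right) + 5\right)}{8 + \left(\left(-2 + 4\right) + 5\right)} = - 3 \frac{-1 + \left(2 + 5\right)}{8 + \left(2 + 5\right)} = - 3 \frac{-1 + 7}{8 + 7} = - 3 \cdot \frac{1}{15} \cdot 6 = - \frac{3 \cdot 2}{5} = \left(-1\right) \frac{6}{5} = - \frac{6}{5}$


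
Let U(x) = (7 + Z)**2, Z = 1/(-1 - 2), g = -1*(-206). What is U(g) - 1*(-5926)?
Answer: 53734/9 ≈ 5970.4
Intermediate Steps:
g = 206
Z = -1/3 (Z = 1/(-3) = -1/3 ≈ -0.33333)
U(x) = 400/9 (U(x) = (7 - 1/3)**2 = (20/3)**2 = 400/9)
U(g) - 1*(-5926) = 400/9 - 1*(-5926) = 400/9 + 5926 = 53734/9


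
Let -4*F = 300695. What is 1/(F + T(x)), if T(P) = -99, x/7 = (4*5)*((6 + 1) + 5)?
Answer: -4/301091 ≈ -1.3285e-5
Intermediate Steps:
x = 1680 (x = 7*((4*5)*((6 + 1) + 5)) = 7*(20*(7 + 5)) = 7*(20*12) = 7*240 = 1680)
F = -300695/4 (F = -1/4*300695 = -300695/4 ≈ -75174.)
1/(F + T(x)) = 1/(-300695/4 - 99) = 1/(-301091/4) = -4/301091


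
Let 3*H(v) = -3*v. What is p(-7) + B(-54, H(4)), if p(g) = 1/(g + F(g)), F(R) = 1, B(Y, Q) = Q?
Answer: -25/6 ≈ -4.1667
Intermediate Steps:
H(v) = -v (H(v) = (-3*v)/3 = -v)
p(g) = 1/(1 + g) (p(g) = 1/(g + 1) = 1/(1 + g))
p(-7) + B(-54, H(4)) = 1/(1 - 7) - 1*4 = 1/(-6) - 4 = -⅙ - 4 = -25/6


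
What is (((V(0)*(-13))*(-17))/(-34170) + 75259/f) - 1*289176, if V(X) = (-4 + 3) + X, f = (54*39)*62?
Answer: -12649001210449/43741620 ≈ -2.8918e+5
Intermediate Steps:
f = 130572 (f = 2106*62 = 130572)
V(X) = -1 + X
(((V(0)*(-13))*(-17))/(-34170) + 75259/f) - 1*289176 = ((((-1 + 0)*(-13))*(-17))/(-34170) + 75259/130572) - 1*289176 = ((-1*(-13)*(-17))*(-1/34170) + 75259*(1/130572)) - 289176 = ((13*(-17))*(-1/34170) + 75259/130572) - 289176 = (-221*(-1/34170) + 75259/130572) - 289176 = (13/2010 + 75259/130572) - 289176 = 25494671/43741620 - 289176 = -12649001210449/43741620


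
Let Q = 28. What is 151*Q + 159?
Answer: 4387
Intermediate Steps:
151*Q + 159 = 151*28 + 159 = 4228 + 159 = 4387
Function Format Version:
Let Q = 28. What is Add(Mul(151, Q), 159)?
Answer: 4387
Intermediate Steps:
Add(Mul(151, Q), 159) = Add(Mul(151, 28), 159) = Add(4228, 159) = 4387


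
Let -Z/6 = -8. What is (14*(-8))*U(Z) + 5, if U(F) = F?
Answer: -5371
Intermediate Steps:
Z = 48 (Z = -6*(-8) = 48)
(14*(-8))*U(Z) + 5 = (14*(-8))*48 + 5 = -112*48 + 5 = -5376 + 5 = -5371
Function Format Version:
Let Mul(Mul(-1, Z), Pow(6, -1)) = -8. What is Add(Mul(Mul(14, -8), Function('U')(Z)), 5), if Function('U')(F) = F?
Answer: -5371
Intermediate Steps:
Z = 48 (Z = Mul(-6, -8) = 48)
Add(Mul(Mul(14, -8), Function('U')(Z)), 5) = Add(Mul(Mul(14, -8), 48), 5) = Add(Mul(-112, 48), 5) = Add(-5376, 5) = -5371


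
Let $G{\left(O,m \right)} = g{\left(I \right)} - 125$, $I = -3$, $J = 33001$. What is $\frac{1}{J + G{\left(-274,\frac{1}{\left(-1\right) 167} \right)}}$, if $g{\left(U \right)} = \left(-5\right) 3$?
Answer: $\frac{1}{32861} \approx 3.0431 \cdot 10^{-5}$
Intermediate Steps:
$g{\left(U \right)} = -15$
$G{\left(O,m \right)} = -140$ ($G{\left(O,m \right)} = -15 - 125 = -140$)
$\frac{1}{J + G{\left(-274,\frac{1}{\left(-1\right) 167} \right)}} = \frac{1}{33001 - 140} = \frac{1}{32861}$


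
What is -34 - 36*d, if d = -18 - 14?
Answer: 1118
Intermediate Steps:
d = -32
-34 - 36*d = -34 - 36*(-32) = -34 + 1152 = 1118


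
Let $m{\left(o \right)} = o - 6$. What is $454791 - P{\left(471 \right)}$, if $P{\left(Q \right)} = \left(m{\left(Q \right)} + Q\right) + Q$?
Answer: $453384$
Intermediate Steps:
$m{\left(o \right)} = -6 + o$
$P{\left(Q \right)} = -6 + 3 Q$ ($P{\left(Q \right)} = \left(\left(-6 + Q\right) + Q\right) + Q = \left(-6 + 2 Q\right) + Q = -6 + 3 Q$)
$454791 - P{\left(471 \right)} = 454791 - \left(-6 + 3 \cdot 471\right) = 454791 - \left(-6 + 1413\right) = 454791 - 1407 = 453384$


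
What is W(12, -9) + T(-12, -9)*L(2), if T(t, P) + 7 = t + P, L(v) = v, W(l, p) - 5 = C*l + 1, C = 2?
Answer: -26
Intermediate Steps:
W(l, p) = 6 + 2*l (W(l, p) = 5 + (2*l + 1) = 5 + (1 + 2*l) = 6 + 2*l)
T(t, P) = -7 + P + t (T(t, P) = -7 + (t + P) = -7 + (P + t) = -7 + P + t)
W(12, -9) + T(-12, -9)*L(2) = (6 + 2*12) + (-7 - 9 - 12)*2 = (6 + 24) - 28*2 = 30 - 56 = -26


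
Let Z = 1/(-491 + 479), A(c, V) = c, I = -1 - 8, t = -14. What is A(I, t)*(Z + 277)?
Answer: -9969/4 ≈ -2492.3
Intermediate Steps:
I = -9
Z = -1/12 (Z = 1/(-12) = -1/12 ≈ -0.083333)
A(I, t)*(Z + 277) = -9*(-1/12 + 277) = -9*3323/12 = -9969/4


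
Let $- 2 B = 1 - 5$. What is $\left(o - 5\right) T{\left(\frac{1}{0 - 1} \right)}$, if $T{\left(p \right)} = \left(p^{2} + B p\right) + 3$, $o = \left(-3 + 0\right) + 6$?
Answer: $-4$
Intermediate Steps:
$o = 3$ ($o = -3 + 6 = 3$)
$B = 2$ ($B = - \frac{1 - 5}{2} = \left(- \frac{1}{2}\right) \left(-4\right) = 2$)
$T{\left(p \right)} = 3 + p^{2} + 2 p$ ($T{\left(p \right)} = \left(p^{2} + 2 p\right) + 3 = 3 + p^{2} + 2 p$)
$\left(o - 5\right) T{\left(\frac{1}{0 - 1} \right)} = \left(3 - 5\right) \left(3 + \left(\frac{1}{0 - 1}\right)^{2} + \frac{2}{0 - 1}\right) = - 2 \left(3 + \left(\frac{1}{-1}\right)^{2} + \frac{2}{-1}\right) = - 2 \left(3 + \left(-1\right)^{2} + 2 \left(-1\right)\right) = - 2 \left(3 + 1 - 2\right) = \left(-2\right) 2 = -4$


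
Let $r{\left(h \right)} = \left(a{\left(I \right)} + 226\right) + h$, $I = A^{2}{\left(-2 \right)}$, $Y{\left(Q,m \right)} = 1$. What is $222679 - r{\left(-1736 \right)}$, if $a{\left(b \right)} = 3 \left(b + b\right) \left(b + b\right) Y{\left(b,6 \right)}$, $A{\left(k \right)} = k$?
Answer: $223997$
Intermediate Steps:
$I = 4$ ($I = \left(-2\right)^{2} = 4$)
$a{\left(b \right)} = 12 b^{2}$ ($a{\left(b \right)} = 3 \left(b + b\right) \left(b + b\right) 1 = 3 \cdot 2 b 2 b 1 = 3 \cdot 4 b^{2} \cdot 1 = 12 b^{2} \cdot 1 = 12 b^{2}$)
$r{\left(h \right)} = 418 + h$ ($r{\left(h \right)} = \left(12 \cdot 4^{2} + 226\right) + h = \left(12 \cdot 16 + 226\right) + h = \left(192 + 226\right) + h = 418 + h$)
$222679 - r{\left(-1736 \right)} = 222679 - \left(418 - 1736\right) = 222679 - -1318 = 222679 + 1318 = 223997$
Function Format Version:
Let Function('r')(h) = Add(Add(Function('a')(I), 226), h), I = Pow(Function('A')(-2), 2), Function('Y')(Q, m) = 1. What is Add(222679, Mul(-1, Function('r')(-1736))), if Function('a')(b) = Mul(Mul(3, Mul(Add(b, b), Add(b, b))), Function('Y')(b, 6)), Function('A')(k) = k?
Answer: 223997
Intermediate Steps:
I = 4 (I = Pow(-2, 2) = 4)
Function('a')(b) = Mul(12, Pow(b, 2)) (Function('a')(b) = Mul(Mul(3, Mul(Add(b, b), Add(b, b))), 1) = Mul(Mul(3, Mul(Mul(2, b), Mul(2, b))), 1) = Mul(Mul(3, Mul(4, Pow(b, 2))), 1) = Mul(Mul(12, Pow(b, 2)), 1) = Mul(12, Pow(b, 2)))
Function('r')(h) = Add(418, h) (Function('r')(h) = Add(Add(Mul(12, Pow(4, 2)), 226), h) = Add(Add(Mul(12, 16), 226), h) = Add(Add(192, 226), h) = Add(418, h))
Add(222679, Mul(-1, Function('r')(-1736))) = Add(222679, Mul(-1, Add(418, -1736))) = Add(222679, Mul(-1, -1318)) = Add(222679, 1318) = 223997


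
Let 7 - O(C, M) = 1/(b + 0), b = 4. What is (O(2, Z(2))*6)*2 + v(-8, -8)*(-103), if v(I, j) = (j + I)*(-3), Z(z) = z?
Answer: -4863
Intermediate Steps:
O(C, M) = 27/4 (O(C, M) = 7 - 1/(4 + 0) = 7 - 1/4 = 7 - 1*¼ = 7 - ¼ = 27/4)
v(I, j) = -3*I - 3*j (v(I, j) = (I + j)*(-3) = -3*I - 3*j)
(O(2, Z(2))*6)*2 + v(-8, -8)*(-103) = ((27/4)*6)*2 + (-3*(-8) - 3*(-8))*(-103) = (81/2)*2 + (24 + 24)*(-103) = 81 + 48*(-103) = 81 - 4944 = -4863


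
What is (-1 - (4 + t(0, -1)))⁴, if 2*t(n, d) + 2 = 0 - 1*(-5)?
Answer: 28561/16 ≈ 1785.1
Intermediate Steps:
t(n, d) = 3/2 (t(n, d) = -1 + (0 - 1*(-5))/2 = -1 + (0 + 5)/2 = -1 + (½)*5 = -1 + 5/2 = 3/2)
(-1 - (4 + t(0, -1)))⁴ = (-1 - (4 + 3/2))⁴ = (-1 - 1*11/2)⁴ = (-1 - 11/2)⁴ = (-13/2)⁴ = 28561/16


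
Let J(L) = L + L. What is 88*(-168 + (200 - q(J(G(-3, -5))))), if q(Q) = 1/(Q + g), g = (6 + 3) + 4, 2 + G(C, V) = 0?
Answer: 25256/9 ≈ 2806.2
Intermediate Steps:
G(C, V) = -2 (G(C, V) = -2 + 0 = -2)
J(L) = 2*L
g = 13 (g = 9 + 4 = 13)
q(Q) = 1/(13 + Q) (q(Q) = 1/(Q + 13) = 1/(13 + Q))
88*(-168 + (200 - q(J(G(-3, -5))))) = 88*(-168 + (200 - 1/(13 + 2*(-2)))) = 88*(-168 + (200 - 1/(13 - 4))) = 88*(-168 + (200 - 1/9)) = 88*(-168 + (200 - 1*⅑)) = 88*(-168 + (200 - ⅑)) = 88*(-168 + 1799/9) = 88*(287/9) = 25256/9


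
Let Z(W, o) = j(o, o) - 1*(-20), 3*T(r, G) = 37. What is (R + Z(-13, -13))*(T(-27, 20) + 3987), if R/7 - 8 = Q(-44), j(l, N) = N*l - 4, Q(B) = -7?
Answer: 767872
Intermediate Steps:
j(l, N) = -4 + N*l
T(r, G) = 37/3 (T(r, G) = (⅓)*37 = 37/3)
Z(W, o) = 16 + o² (Z(W, o) = (-4 + o*o) - 1*(-20) = (-4 + o²) + 20 = 16 + o²)
R = 7 (R = 56 + 7*(-7) = 56 - 49 = 7)
(R + Z(-13, -13))*(T(-27, 20) + 3987) = (7 + (16 + (-13)²))*(37/3 + 3987) = (7 + (16 + 169))*(11998/3) = (7 + 185)*(11998/3) = 192*(11998/3) = 767872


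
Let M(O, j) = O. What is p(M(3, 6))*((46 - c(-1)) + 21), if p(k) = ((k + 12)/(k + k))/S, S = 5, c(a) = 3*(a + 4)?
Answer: 29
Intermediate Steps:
c(a) = 12 + 3*a (c(a) = 3*(4 + a) = 12 + 3*a)
p(k) = (12 + k)/(10*k) (p(k) = ((k + 12)/(k + k))/5 = ((12 + k)/((2*k)))*(⅕) = ((12 + k)*(1/(2*k)))*(⅕) = ((12 + k)/(2*k))*(⅕) = (12 + k)/(10*k))
p(M(3, 6))*((46 - c(-1)) + 21) = ((⅒)*(12 + 3)/3)*((46 - (12 + 3*(-1))) + 21) = ((⅒)*(⅓)*15)*((46 - (12 - 3)) + 21) = ((46 - 1*9) + 21)/2 = ((46 - 9) + 21)/2 = (37 + 21)/2 = (½)*58 = 29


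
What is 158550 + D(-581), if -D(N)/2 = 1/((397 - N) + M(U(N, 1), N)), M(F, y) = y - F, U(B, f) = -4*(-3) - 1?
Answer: 30600149/193 ≈ 1.5855e+5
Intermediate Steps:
U(B, f) = 11 (U(B, f) = 12 - 1 = 11)
D(N) = -1/193 (D(N) = -2/((397 - N) + (N - 1*11)) = -2/((397 - N) + (N - 11)) = -2/((397 - N) + (-11 + N)) = -2/386 = -2*1/386 = -1/193)
158550 + D(-581) = 158550 - 1/193 = 30600149/193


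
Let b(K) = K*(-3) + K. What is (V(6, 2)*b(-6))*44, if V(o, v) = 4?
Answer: 2112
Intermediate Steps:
b(K) = -2*K (b(K) = -3*K + K = -2*K)
(V(6, 2)*b(-6))*44 = (4*(-2*(-6)))*44 = (4*12)*44 = 48*44 = 2112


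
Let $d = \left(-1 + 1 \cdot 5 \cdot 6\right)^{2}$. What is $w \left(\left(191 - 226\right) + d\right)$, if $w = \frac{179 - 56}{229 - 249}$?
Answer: $- \frac{49569}{10} \approx -4956.9$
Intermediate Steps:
$d = 841$ ($d = \left(-1 + 5 \cdot 6\right)^{2} = \left(-1 + 30\right)^{2} = 29^{2} = 841$)
$w = - \frac{123}{20}$ ($w = \frac{123}{-20} = 123 \left(- \frac{1}{20}\right) = - \frac{123}{20} \approx -6.15$)
$w \left(\left(191 - 226\right) + d\right) = - \frac{123 \left(\left(191 - 226\right) + 841\right)}{20} = - \frac{123 \left(-35 + 841\right)}{20} = \left(- \frac{123}{20}\right) 806 = - \frac{49569}{10}$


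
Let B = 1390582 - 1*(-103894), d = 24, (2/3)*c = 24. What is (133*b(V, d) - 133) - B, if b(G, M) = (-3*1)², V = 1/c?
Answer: -1493412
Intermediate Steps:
c = 36 (c = (3/2)*24 = 36)
V = 1/36 ≈ 0.027778
b(G, M) = 9 (b(G, M) = (-3)² = 9)
B = 1494476 (B = 1390582 + 103894 = 1494476)
(133*b(V, d) - 133) - B = (133*9 - 133) - 1*1494476 = (1197 - 133) - 1494476 = 1064 - 1494476 = -1493412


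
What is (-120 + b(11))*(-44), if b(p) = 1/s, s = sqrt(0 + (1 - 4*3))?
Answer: 5280 + 4*I*sqrt(11) ≈ 5280.0 + 13.266*I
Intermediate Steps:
s = I*sqrt(11) (s = sqrt(0 + (1 - 12)) = sqrt(0 - 11) = sqrt(-11) = I*sqrt(11) ≈ 3.3166*I)
b(p) = -I*sqrt(11)/11 (b(p) = 1/(I*sqrt(11)) = -I*sqrt(11)/11)
(-120 + b(11))*(-44) = (-120 - I*sqrt(11)/11)*(-44) = 5280 + 4*I*sqrt(11)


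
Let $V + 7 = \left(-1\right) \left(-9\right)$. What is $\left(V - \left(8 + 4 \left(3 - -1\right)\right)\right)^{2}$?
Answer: $484$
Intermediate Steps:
$V = 2$ ($V = -7 - -9 = -7 + 9 = 2$)
$\left(V - \left(8 + 4 \left(3 - -1\right)\right)\right)^{2} = \left(2 - \left(8 + 4 \left(3 - -1\right)\right)\right)^{2} = \left(2 - \left(8 + 4 \left(3 + 1\right)\right)\right)^{2} = \left(2 - 24\right)^{2} = \left(-22\right)^{2} = 484$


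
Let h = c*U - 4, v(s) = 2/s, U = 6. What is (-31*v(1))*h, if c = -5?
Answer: 2108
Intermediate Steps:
h = -34 (h = -5*6 - 4 = -30 - 4 = -34)
(-31*v(1))*h = -62/1*(-34) = -62*(-34) = 2108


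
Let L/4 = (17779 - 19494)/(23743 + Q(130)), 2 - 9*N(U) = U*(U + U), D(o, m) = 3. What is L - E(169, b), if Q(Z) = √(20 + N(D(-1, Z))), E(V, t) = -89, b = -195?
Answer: 450081861833/5073570277 + 41160*√41/5073570277 ≈ 88.711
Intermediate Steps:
N(U) = 2/9 - 2*U²/9 (N(U) = 2/9 - U*(U + U)/9 = 2/9 - U*2*U/9 = 2/9 - 2*U²/9)
Q(Z) = 2*√41/3 (Q(Z) = √(20 + (2/9 - 2/9*3²)) = √(20 + (2/9 - 2/9*9)) = √(20 + (2/9 - 2)) = √(20 - 16/9) = √(164/9) = 2*√41/3)
L = -6860/(23743 + 2*√41/3) (L = 4*((17779 - 19494)/(23743 + 2*√41/3)) = 4*(-1715/(23743 + 2*√41/3)) = -6860/(23743 + 2*√41/3) ≈ -0.28888)
L - E(169, b) = (-1465892820/5073570277 + 41160*√41/5073570277) - 1*(-89) = (-1465892820/5073570277 + 41160*√41/5073570277) + 89 = 450081861833/5073570277 + 41160*√41/5073570277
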